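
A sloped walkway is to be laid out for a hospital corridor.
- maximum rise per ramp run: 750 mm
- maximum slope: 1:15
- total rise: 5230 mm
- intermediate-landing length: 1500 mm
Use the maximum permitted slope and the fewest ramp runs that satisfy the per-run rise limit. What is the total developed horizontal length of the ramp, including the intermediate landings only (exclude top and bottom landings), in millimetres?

⌈5230/750⌉ = 7 ramp runs. That means 6 intermediate landings.
Horizontal run for 5230 mm of rise at 1:15 is 5230 × 15 = 78450 mm.
Intermediate landings: 6 × 1500 = 9000 mm.
Total developed length = 78450 + 9000 = 87450 mm.

87450 mm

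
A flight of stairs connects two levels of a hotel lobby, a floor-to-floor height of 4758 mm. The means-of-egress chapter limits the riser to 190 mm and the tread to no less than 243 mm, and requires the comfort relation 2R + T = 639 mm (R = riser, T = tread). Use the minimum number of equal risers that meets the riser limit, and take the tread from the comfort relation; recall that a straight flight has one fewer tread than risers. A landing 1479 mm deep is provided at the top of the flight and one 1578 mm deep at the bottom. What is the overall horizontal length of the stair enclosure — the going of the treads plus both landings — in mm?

9882 mm

4758 / 190 = 25.04, so 26 risers are needed.
Each riser is 4758/26 = 183 mm (≤ 190 mm).
From 2R + T = 639: T = 639 − 366 = 273 mm.
26 risers give 25 treads; going = 25 × 273 = 6825 mm.
Enclosure = 6825 + 1479 + 1578 = 9882 mm.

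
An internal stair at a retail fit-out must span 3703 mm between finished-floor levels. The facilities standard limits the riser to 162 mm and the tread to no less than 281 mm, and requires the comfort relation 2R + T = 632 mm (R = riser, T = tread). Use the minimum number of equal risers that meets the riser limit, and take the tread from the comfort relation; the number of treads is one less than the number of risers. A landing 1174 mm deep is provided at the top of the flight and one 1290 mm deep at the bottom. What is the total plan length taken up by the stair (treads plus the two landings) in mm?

9284 mm

3703 / 162 = 22.858 → round up to 23 risers.
Riser R = 3703 / 23 = 161 mm, within the 162 mm limit.
T = 632 − 2·161 = 310 mm, which satisfies the 281 mm minimum.
23 risers give 22 treads; going = 22 × 310 = 6820 mm.
Enclosure = 6820 + 1174 + 1290 = 9284 mm.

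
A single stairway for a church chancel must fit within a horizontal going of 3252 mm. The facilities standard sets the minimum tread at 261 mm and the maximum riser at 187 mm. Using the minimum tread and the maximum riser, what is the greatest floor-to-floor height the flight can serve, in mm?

3252 / 261 = 12.46, so 12 treads fit.
Risers = treads + 1 = 13.
Maximum height = 13 × 187 = 2431 mm.

2431 mm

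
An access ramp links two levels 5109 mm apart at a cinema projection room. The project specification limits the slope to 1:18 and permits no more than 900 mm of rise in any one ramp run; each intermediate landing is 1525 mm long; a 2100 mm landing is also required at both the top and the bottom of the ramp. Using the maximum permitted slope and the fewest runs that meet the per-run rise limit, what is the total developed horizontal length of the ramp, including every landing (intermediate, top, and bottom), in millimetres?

5109 / 900 = 5.677 → round up to 6 ramp runs. That means 5 intermediate landings.
Horizontal run for 5109 mm of rise at 1:18 is 5109 × 18 = 91962 mm.
Intermediate landings: 5 × 1525 = 7625 mm.
Top and bottom landings: 2 × 2100 = 4200 mm.
Total = 91962 + 7625 + 4200 = 103787 mm.

103787 mm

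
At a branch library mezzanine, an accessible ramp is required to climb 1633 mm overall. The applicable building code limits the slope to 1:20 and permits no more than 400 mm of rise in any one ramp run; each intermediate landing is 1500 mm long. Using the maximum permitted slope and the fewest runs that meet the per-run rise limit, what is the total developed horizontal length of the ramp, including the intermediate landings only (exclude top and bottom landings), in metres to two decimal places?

38.66 m

1633 / 400 = 4.08, so 5 ramp runs are needed. That means 4 intermediate landings.
Horizontal run for 1633 mm of rise at 1:20 is 1633 × 20 = 32660 mm.
Intermediate landings: 4 × 1500 = 6000 mm.
Developed length = 32660 + 6000 = 38660 mm.
= 38.66 m.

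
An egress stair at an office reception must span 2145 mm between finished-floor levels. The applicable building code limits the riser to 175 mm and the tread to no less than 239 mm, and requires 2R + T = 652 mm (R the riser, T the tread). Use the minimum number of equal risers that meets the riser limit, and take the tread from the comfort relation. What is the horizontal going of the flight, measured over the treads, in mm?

2145 / 175 = 12.257 → round up to 13 risers.
Each riser is 2145/13 = 165 mm (≤ 175 mm).
Tread T = 652 − 2 × 165 = 322 mm (≥ 239 mm).
Going = (13 − 1) × 322 = 3864 mm.

3864 mm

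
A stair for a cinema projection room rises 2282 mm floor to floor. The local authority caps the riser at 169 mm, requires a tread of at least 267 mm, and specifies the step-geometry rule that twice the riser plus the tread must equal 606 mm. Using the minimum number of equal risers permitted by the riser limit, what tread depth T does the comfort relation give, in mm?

280 mm

2282 / 169 = 13.503 → round up to 14 risers.
Each riser is 2282/14 = 163 mm (≤ 169 mm).
T = 606 − 2·163 = 280 mm, which satisfies the 267 mm minimum.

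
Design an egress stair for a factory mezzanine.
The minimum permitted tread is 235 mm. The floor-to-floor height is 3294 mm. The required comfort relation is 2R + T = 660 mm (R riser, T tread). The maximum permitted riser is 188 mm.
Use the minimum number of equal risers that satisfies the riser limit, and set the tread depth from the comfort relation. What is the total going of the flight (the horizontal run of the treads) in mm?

3294 / 188 = 17.52, so 18 risers are needed.
R = 3294 ÷ 18 = 183 mm.
Tread T = 660 − 2 × 183 = 294 mm (≥ 235 mm).
18 risers give 17 treads; going = 17 × 294 = 4998 mm.

4998 mm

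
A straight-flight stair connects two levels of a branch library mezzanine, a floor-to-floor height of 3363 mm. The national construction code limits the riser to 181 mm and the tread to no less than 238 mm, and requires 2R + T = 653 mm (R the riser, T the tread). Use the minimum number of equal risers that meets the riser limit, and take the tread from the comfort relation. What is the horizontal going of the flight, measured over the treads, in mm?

⌈3363/181⌉ = 19 risers.
Riser R = 3363 / 19 = 177 mm, within the 181 mm limit.
From 2R + T = 653: T = 653 − 354 = 299 mm.
Going = (19 − 1) × 299 = 5382 mm.

5382 mm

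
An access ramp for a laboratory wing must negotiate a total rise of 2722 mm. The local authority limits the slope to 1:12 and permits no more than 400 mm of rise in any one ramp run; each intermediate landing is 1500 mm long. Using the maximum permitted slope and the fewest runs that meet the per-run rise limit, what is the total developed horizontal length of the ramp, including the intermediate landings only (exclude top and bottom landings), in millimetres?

41664 mm

2722 / 400 = 6.80, so 7 ramp runs are needed. That means 6 intermediate landings.
Horizontal run for 2722 mm of rise at 1:12 is 2722 × 12 = 32664 mm.
Intermediate landings: 6 × 1500 = 9000 mm.
Developed length = 32664 + 9000 = 41664 mm.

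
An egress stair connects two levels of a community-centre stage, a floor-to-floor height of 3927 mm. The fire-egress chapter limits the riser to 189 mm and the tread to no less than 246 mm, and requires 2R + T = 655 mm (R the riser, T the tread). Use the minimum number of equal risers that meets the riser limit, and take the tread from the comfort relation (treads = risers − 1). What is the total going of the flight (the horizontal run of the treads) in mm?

3927 / 189 = 20.78, so 21 risers are needed.
Each riser is 3927/21 = 187 mm (≤ 189 mm).
Tread T = 655 − 2 × 187 = 281 mm (≥ 246 mm).
Treads = 21 − 1 = 20; going = 20 × 281 = 5620 mm.

5620 mm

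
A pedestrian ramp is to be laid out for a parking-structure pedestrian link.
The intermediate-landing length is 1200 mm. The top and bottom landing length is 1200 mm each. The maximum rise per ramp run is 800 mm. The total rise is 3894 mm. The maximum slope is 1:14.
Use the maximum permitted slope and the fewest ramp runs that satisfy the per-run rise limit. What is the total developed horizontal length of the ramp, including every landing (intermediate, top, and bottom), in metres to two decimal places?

At most 800 each: 3894/800 = 4.87, giving 5 ramp runs. That means 4 intermediate landings.
Horizontal run for 3894 mm of rise at 1:14 is 3894 × 14 = 54516 mm.
Intermediate landings: 4 × 1200 = 4800 mm.
Top and bottom landings: 2 × 1200 = 2400 mm.
Total = 54516 + 4800 + 2400 = 61716 mm.
= 61.72 m.

61.72 m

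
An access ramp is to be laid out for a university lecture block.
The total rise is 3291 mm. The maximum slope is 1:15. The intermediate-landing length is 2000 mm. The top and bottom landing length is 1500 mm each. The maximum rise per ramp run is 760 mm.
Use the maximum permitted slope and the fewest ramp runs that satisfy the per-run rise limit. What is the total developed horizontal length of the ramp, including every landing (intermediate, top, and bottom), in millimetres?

⌈3291/760⌉ = 5 ramp runs. That means 4 intermediate landings.
Ramp run (horizontal) at 1:15: 3291 × 15 = 49365 mm.
Intermediate landings: 4 × 2000 = 8000 mm.
Top and bottom landings: 2 × 1500 = 3000 mm.
Total = 49365 + 8000 + 3000 = 60365 mm.

60365 mm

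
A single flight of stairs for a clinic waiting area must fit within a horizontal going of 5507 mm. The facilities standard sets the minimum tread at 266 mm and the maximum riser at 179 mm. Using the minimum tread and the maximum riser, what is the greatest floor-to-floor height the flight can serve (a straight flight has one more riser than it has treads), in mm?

5507 / 266 = 20.70, so 20 treads fit.
Risers = treads + 1 = 21.
Maximum height = 21 × 179 = 3759 mm.

3759 mm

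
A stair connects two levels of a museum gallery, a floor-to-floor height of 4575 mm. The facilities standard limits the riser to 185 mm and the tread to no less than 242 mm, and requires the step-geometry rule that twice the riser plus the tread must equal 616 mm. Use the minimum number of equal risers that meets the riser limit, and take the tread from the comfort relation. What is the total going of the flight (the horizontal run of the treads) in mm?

⌈4575/185⌉ = 25 risers.
Each riser is 4575/25 = 183 mm (≤ 185 mm).
Tread T = 616 − 2 × 183 = 250 mm (≥ 242 mm).
Treads = 25 − 1 = 24; going = 24 × 250 = 6000 mm.

6000 mm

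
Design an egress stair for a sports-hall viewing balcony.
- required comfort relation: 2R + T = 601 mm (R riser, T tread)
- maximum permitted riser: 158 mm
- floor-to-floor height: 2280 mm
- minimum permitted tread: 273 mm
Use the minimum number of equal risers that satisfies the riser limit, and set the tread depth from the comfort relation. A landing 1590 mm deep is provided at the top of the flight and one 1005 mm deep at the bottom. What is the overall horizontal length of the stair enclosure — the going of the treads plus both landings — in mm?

6753 mm

2280 / 158 = 14.43, so 15 risers are needed.
Each riser is 2280/15 = 152 mm (≤ 158 mm).
From 2R + T = 601: T = 601 − 304 = 297 mm.
15 risers give 14 treads; going = 14 × 297 = 4158 mm.
Enclosure = 4158 + 1590 + 1005 = 6753 mm.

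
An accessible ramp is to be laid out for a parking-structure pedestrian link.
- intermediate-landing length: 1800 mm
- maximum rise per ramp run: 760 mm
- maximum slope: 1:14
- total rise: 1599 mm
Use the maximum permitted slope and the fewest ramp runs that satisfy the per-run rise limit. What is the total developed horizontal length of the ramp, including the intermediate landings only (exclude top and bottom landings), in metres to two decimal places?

⌈1599/760⌉ = 3 ramp runs. That means 2 intermediate landings.
Horizontal run for 1599 mm of rise at 1:14 is 1599 × 14 = 22386 mm.
2 intermediate landings contribute 2 × 1800 = 3600 mm.
Total developed length = 22386 + 3600 = 25986 mm.
= 25.99 m.

25.99 m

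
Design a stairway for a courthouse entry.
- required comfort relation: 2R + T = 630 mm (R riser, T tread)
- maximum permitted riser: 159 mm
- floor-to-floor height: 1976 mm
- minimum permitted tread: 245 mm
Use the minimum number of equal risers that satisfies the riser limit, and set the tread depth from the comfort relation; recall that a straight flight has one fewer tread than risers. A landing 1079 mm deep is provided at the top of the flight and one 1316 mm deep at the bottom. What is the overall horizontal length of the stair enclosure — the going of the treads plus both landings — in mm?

6307 mm

1976 / 159 = 12.43, so 13 risers are needed.
R = 1976 ÷ 13 = 152 mm.
T = 630 − 2·152 = 326 mm, which satisfies the 245 mm minimum.
Going = (13 − 1) × 326 = 3912 mm.
Enclosure = 3912 + 1079 + 1316 = 6307 mm.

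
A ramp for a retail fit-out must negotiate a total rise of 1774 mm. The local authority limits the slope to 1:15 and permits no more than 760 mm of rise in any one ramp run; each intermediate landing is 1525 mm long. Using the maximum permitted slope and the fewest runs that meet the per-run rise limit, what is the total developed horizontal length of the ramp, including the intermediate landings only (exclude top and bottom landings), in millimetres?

29660 mm

1774 / 760 = 2.33, so 3 ramp runs are needed. That means 2 intermediate landings.
Horizontal run for 1774 mm of rise at 1:15 is 1774 × 15 = 26610 mm.
2 intermediate landings contribute 2 × 1525 = 3050 mm.
Developed length = 26610 + 3050 = 29660 mm.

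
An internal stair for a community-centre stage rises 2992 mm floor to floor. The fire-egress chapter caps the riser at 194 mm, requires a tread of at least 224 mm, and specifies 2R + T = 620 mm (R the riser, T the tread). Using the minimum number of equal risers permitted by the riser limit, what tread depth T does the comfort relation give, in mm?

2992 / 194 = 15.42, so 16 risers are needed.
R = 2992 ÷ 16 = 187 mm.
Tread T = 620 − 2 × 187 = 246 mm (≥ 224 mm).

246 mm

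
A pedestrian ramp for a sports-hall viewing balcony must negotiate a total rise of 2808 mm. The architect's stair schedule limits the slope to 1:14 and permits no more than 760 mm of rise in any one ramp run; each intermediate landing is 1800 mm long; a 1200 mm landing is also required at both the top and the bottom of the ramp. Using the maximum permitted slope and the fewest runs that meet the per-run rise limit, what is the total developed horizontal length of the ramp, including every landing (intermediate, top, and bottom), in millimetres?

47112 mm

2808 / 760 = 3.69, so 4 ramp runs are needed. That means 3 intermediate landings.
Ramp run (horizontal) at 1:14: 2808 × 14 = 39312 mm.
Intermediate landings: 3 × 1800 = 5400 mm.
Top and bottom landings: 2 × 1200 = 2400 mm.
Total = 39312 + 5400 + 2400 = 47112 mm.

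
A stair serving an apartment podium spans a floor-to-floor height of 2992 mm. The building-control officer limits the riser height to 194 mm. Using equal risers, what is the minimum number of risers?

16 risers

2992 / 194 = 15.423 → round up to 16 risers.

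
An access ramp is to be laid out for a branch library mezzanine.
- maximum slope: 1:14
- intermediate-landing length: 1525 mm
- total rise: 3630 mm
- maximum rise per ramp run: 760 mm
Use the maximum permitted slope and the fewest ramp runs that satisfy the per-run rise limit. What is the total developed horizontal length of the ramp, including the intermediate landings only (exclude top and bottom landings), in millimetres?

56920 mm

3630 / 760 = 4.78, so 5 ramp runs are needed. That means 4 intermediate landings.
Horizontal run for 3630 mm of rise at 1:14 is 3630 × 14 = 50820 mm.
4 intermediate landings contribute 4 × 1525 = 6100 mm.
Developed length = 50820 + 6100 = 56920 mm.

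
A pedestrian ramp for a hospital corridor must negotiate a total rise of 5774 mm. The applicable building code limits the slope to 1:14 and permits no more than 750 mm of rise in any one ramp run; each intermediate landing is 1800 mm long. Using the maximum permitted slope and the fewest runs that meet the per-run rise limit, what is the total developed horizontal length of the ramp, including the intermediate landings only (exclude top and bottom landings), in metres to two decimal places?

93.44 m

5774 / 750 = 7.70, so 8 ramp runs are needed. That means 7 intermediate landings.
Horizontal run for 5774 mm of rise at 1:14 is 5774 × 14 = 80836 mm.
Intermediate landings: 7 × 1800 = 12600 mm.
Total developed length = 80836 + 12600 = 93436 mm.
= 93.44 m.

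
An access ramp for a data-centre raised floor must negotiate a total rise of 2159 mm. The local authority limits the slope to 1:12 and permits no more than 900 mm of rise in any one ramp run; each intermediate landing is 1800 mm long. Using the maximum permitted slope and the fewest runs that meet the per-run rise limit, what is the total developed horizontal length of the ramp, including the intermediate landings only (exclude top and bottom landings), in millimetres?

2159 / 900 = 2.399 → round up to 3 ramp runs. That means 2 intermediate landings.
Ramp run (horizontal) at 1:12: 2159 × 12 = 25908 mm.
2 intermediate landings contribute 2 × 1800 = 3600 mm.
Developed length = 25908 + 3600 = 29508 mm.

29508 mm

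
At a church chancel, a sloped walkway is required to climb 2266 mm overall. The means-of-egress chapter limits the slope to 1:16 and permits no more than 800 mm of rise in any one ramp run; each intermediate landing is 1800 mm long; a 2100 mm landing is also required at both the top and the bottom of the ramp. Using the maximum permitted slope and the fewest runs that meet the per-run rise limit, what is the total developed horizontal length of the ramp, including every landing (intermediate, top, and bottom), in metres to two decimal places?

2266 / 800 = 2.833 → round up to 3 ramp runs. That means 2 intermediate landings.
Horizontal run for 2266 mm of rise at 1:16 is 2266 × 16 = 36256 mm.
Intermediate landings: 2 × 1800 = 3600 mm.
Top and bottom landings: 2 × 2100 = 4200 mm.
Total = 36256 + 3600 + 4200 = 44056 mm.
= 44.06 m.

44.06 m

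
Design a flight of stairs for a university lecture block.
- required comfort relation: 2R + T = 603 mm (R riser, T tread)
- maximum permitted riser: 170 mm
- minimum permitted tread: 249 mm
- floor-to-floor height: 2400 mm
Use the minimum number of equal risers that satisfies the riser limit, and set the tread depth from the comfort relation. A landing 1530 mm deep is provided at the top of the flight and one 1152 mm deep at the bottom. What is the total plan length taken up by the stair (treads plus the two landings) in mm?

6644 mm

⌈2400/170⌉ = 15 risers.
R = 2400 ÷ 15 = 160 mm.
T = 603 − 2·160 = 283 mm, which satisfies the 249 mm minimum.
Going = (15 − 1) × 283 = 3962 mm.
Add landings: 3962 + 1530 + 1152 = 6644 mm.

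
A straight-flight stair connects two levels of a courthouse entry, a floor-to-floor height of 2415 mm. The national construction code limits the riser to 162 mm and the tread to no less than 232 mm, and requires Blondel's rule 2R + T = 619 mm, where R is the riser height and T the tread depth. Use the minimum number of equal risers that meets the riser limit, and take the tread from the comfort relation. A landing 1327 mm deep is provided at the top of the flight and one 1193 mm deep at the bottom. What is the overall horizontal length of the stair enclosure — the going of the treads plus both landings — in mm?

6678 mm

At most 162 each: 2415/162 = 14.91, giving 15 risers.
R = 2415 ÷ 15 = 161 mm.
T = 619 − 2·161 = 297 mm, which satisfies the 232 mm minimum.
15 risers give 14 treads; going = 14 × 297 = 4158 mm.
Enclosure = 4158 + 1327 + 1193 = 6678 mm.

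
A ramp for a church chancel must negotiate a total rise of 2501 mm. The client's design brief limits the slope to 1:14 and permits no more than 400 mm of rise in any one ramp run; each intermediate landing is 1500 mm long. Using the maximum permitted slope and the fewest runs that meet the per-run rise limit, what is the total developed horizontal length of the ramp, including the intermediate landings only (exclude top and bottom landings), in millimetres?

44014 mm

2501 / 400 = 6.25, so 7 ramp runs are needed. That means 6 intermediate landings.
Ramp run (horizontal) at 1:14: 2501 × 14 = 35014 mm.
6 intermediate landings contribute 6 × 1500 = 9000 mm.
Total developed length = 35014 + 9000 = 44014 mm.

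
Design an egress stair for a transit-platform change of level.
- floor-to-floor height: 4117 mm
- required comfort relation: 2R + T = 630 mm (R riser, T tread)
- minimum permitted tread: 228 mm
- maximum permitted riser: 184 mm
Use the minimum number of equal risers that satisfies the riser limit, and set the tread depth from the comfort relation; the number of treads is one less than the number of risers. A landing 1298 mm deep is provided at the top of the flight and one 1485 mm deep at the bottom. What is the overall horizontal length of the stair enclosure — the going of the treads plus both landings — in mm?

8767 mm

4117 / 184 = 22.375 → round up to 23 risers.
Each riser is 4117/23 = 179 mm (≤ 184 mm).
From 2R + T = 630: T = 630 − 358 = 272 mm.
Treads = 23 − 1 = 22; going = 22 × 272 = 5984 mm.
Enclosure = 5984 + 1298 + 1485 = 8767 mm.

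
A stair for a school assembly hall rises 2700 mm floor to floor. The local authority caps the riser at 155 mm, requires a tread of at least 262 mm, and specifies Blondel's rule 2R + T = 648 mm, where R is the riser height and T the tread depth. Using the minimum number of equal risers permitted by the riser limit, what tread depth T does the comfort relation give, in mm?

⌈2700/155⌉ = 18 risers.
R = 2700 ÷ 18 = 150 mm.
T = 648 − 2·150 = 348 mm, which satisfies the 262 mm minimum.

348 mm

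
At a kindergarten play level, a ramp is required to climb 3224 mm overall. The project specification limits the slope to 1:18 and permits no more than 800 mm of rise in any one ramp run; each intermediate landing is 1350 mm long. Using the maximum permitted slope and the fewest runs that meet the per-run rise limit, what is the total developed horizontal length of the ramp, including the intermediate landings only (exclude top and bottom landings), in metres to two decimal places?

⌈3224/800⌉ = 5 ramp runs. That means 4 intermediate landings.
Horizontal run for 3224 mm of rise at 1:18 is 3224 × 18 = 58032 mm.
Intermediate landings: 4 × 1350 = 5400 mm.
Total developed length = 58032 + 5400 = 63432 mm.
= 63.43 m.

63.43 m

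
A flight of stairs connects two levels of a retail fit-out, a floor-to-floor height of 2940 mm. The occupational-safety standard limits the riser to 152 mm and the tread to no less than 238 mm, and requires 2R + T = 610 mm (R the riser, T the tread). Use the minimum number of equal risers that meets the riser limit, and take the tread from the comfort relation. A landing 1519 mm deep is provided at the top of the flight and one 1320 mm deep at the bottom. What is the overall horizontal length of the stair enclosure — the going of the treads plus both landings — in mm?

8843 mm

2940 / 152 = 19.34, so 20 risers are needed.
Riser R = 2940 / 20 = 147 mm, within the 152 mm limit.
Tread T = 610 − 2 × 147 = 316 mm (≥ 238 mm).
Going = (20 − 1) × 316 = 6004 mm.
Enclosure = 6004 + 1519 + 1320 = 8843 mm.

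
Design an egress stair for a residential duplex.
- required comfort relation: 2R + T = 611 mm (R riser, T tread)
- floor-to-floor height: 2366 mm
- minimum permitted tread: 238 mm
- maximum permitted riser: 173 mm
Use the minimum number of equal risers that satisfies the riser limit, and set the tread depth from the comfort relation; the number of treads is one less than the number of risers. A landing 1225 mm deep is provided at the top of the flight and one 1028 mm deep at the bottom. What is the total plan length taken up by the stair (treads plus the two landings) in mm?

5802 mm

2366 / 173 = 13.68, so 14 risers are needed.
Riser R = 2366 / 14 = 169 mm, within the 173 mm limit.
T = 611 − 2·169 = 273 mm, which satisfies the 238 mm minimum.
Treads = 14 − 1 = 13; going = 13 × 273 = 3549 mm.
Add landings: 3549 + 1225 + 1028 = 5802 mm.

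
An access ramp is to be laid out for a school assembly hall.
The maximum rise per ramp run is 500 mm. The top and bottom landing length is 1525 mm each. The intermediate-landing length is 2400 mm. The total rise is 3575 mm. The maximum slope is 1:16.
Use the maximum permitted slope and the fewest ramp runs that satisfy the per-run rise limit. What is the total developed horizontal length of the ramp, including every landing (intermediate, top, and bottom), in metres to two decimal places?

3575 / 500 = 7.150 → round up to 8 ramp runs. That means 7 intermediate landings.
Horizontal run for 3575 mm of rise at 1:16 is 3575 × 16 = 57200 mm.
7 intermediate landings contribute 7 × 2400 = 16800 mm.
Top and bottom landings: 2 × 1525 = 3050 mm.
Total = 57200 + 16800 + 3050 = 77050 mm.
= 77.05 m.

77.05 m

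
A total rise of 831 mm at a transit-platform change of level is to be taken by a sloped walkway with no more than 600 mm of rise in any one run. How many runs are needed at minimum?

831 / 600 = 1.385 → round up to 2 ramp runs.

2 runs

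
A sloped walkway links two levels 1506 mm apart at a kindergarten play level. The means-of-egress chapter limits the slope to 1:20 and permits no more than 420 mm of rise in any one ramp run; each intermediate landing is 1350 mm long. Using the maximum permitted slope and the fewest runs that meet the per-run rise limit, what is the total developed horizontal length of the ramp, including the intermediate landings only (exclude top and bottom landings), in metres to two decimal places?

34.17 m

At most 420 each: 1506/420 = 3.59, giving 4 ramp runs. That means 3 intermediate landings.
Ramp run (horizontal) at 1:20: 1506 × 20 = 30120 mm.
3 intermediate landings contribute 3 × 1350 = 4050 mm.
Developed length = 30120 + 4050 = 34170 mm.
= 34.17 m.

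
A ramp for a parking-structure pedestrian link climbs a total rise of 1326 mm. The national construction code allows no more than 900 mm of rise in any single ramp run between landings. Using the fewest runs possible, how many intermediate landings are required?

At most 900 each: 1326/900 = 1.47, giving 2 ramp runs.
2 runs are separated by 1 intermediate landings.

1 intermediate landings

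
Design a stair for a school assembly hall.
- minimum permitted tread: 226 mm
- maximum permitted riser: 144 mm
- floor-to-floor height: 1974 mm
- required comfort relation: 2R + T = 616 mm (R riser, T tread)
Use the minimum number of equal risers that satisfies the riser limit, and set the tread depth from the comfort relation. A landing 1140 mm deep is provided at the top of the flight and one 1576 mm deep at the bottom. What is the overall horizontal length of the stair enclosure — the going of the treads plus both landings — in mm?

7058 mm

1974 / 144 = 13.71, so 14 risers are needed.
R = 1974 ÷ 14 = 141 mm.
From 2R + T = 616: T = 616 − 282 = 334 mm.
Going = (14 − 1) × 334 = 4342 mm.
Enclosure = 4342 + 1140 + 1576 = 7058 mm.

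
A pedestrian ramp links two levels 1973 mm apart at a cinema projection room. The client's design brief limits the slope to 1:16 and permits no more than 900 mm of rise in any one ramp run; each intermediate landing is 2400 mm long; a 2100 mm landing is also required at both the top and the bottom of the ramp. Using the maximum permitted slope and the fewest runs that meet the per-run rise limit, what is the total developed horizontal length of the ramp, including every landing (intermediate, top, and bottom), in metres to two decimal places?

40.57 m

⌈1973/900⌉ = 3 ramp runs. That means 2 intermediate landings.
Horizontal run for 1973 mm of rise at 1:16 is 1973 × 16 = 31568 mm.
Intermediate landings: 2 × 2400 = 4800 mm.
Top and bottom landings: 2 × 2100 = 4200 mm.
Total = 31568 + 4800 + 4200 = 40568 mm.
= 40.57 m.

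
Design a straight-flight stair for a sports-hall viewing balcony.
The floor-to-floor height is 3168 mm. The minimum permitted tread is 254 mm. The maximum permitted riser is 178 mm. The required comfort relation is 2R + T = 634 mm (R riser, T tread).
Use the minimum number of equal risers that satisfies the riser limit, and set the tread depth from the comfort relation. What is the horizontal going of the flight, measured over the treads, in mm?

4794 mm

⌈3168/178⌉ = 18 risers.
Each riser is 3168/18 = 176 mm (≤ 178 mm).
From 2R + T = 634: T = 634 − 352 = 282 mm.
Treads = 18 − 1 = 17; going = 17 × 282 = 4794 mm.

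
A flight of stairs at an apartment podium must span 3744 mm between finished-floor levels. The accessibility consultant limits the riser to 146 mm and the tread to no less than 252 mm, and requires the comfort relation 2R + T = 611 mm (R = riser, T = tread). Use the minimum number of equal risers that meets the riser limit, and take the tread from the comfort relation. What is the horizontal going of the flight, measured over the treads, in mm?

8075 mm

⌈3744/146⌉ = 26 risers.
Each riser is 3744/26 = 144 mm (≤ 146 mm).
From 2R + T = 611: T = 611 − 288 = 323 mm.
26 risers give 25 treads; going = 25 × 323 = 8075 mm.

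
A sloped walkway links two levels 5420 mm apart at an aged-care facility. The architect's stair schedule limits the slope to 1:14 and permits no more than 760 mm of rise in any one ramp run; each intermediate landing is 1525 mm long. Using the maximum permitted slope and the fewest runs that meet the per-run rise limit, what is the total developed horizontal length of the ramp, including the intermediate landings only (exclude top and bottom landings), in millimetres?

86555 mm

5420 / 760 = 7.132 → round up to 8 ramp runs. That means 7 intermediate landings.
Horizontal run for 5420 mm of rise at 1:14 is 5420 × 14 = 75880 mm.
Intermediate landings: 7 × 1525 = 10675 mm.
Total developed length = 75880 + 10675 = 86555 mm.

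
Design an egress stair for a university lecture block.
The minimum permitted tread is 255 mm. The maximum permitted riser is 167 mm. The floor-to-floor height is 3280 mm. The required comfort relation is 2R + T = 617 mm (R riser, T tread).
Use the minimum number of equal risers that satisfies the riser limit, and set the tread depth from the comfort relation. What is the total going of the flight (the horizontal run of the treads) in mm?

5491 mm

3280 / 167 = 19.641 → round up to 20 risers.
Each riser is 3280/20 = 164 mm (≤ 167 mm).
Tread T = 617 − 2 × 164 = 289 mm (≥ 255 mm).
Going = (20 − 1) × 289 = 5491 mm.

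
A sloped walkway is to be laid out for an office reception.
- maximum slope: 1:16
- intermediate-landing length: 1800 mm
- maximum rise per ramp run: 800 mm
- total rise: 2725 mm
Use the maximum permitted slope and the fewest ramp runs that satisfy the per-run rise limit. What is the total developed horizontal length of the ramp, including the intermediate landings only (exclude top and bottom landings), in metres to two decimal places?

At most 800 each: 2725/800 = 3.41, giving 4 ramp runs. That means 3 intermediate landings.
Ramp run (horizontal) at 1:16: 2725 × 16 = 43600 mm.
Intermediate landings: 3 × 1800 = 5400 mm.
Total developed length = 43600 + 5400 = 49000 mm.
= 49.00 m.

49.00 m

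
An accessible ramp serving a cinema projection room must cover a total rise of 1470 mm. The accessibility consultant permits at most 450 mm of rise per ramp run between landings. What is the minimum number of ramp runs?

⌈1470/450⌉ = 4 ramp runs.

4 runs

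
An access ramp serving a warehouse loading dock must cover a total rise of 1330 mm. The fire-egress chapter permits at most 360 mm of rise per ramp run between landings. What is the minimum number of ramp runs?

⌈1330/360⌉ = 4 ramp runs.

4 runs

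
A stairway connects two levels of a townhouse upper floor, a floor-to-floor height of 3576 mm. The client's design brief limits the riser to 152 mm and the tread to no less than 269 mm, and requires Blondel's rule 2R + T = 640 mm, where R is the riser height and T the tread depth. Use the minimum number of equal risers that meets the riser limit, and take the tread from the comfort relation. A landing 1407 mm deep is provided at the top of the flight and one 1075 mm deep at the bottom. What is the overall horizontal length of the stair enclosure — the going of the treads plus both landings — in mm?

⌈3576/152⌉ = 24 risers.
R = 3576 ÷ 24 = 149 mm.
T = 640 − 2·149 = 342 mm, which satisfies the 269 mm minimum.
24 risers give 23 treads; going = 23 × 342 = 7866 mm.
Add landings: 7866 + 1407 + 1075 = 10348 mm.

10348 mm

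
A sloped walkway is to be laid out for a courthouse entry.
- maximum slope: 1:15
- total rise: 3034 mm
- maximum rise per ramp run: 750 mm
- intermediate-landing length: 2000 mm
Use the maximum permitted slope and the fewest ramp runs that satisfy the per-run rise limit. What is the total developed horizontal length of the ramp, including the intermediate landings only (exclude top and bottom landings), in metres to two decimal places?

53.51 m

3034 / 750 = 4.045 → round up to 5 ramp runs. That means 4 intermediate landings.
Horizontal run for 3034 mm of rise at 1:15 is 3034 × 15 = 45510 mm.
4 intermediate landings contribute 4 × 2000 = 8000 mm.
Total developed length = 45510 + 8000 = 53510 mm.
= 53.51 m.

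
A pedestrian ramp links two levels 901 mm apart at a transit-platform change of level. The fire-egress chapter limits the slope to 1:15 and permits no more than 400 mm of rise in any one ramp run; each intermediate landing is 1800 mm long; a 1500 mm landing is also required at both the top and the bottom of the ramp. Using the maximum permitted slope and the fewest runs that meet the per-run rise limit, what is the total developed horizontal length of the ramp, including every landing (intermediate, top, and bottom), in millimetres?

901 / 400 = 2.25, so 3 ramp runs are needed. That means 2 intermediate landings.
Horizontal run for 901 mm of rise at 1:15 is 901 × 15 = 13515 mm.
Intermediate landings: 2 × 1800 = 3600 mm.
Top and bottom landings: 2 × 1500 = 3000 mm.
Total = 13515 + 3600 + 3000 = 20115 mm.

20115 mm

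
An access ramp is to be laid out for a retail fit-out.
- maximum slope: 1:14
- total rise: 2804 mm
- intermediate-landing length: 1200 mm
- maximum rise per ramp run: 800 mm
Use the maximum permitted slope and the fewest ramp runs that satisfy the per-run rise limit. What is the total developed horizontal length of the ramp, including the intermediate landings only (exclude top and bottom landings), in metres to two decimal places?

⌈2804/800⌉ = 4 ramp runs. That means 3 intermediate landings.
Horizontal run for 2804 mm of rise at 1:14 is 2804 × 14 = 39256 mm.
3 intermediate landings contribute 3 × 1200 = 3600 mm.
Developed length = 39256 + 3600 = 42856 mm.
= 42.86 m.

42.86 m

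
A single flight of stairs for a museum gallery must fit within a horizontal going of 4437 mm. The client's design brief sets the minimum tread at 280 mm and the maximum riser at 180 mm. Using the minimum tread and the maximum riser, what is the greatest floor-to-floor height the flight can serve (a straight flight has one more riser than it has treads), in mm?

4437 / 280 = 15.85, so 15 treads fit.
Risers = treads + 1 = 16.
Maximum height = 16 × 180 = 2880 mm.

2880 mm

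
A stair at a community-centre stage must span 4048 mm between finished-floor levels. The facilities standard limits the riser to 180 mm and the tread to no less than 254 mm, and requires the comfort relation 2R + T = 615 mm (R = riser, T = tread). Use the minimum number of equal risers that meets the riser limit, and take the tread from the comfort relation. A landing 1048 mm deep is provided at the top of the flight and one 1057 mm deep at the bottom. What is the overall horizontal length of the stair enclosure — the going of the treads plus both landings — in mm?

At most 180 each: 4048/180 = 22.49, giving 23 risers.
R = 4048 ÷ 23 = 176 mm.
Tread T = 615 − 2 × 176 = 263 mm (≥ 254 mm).
23 risers give 22 treads; going = 22 × 263 = 5786 mm.
Enclosure = 5786 + 1048 + 1057 = 7891 mm.

7891 mm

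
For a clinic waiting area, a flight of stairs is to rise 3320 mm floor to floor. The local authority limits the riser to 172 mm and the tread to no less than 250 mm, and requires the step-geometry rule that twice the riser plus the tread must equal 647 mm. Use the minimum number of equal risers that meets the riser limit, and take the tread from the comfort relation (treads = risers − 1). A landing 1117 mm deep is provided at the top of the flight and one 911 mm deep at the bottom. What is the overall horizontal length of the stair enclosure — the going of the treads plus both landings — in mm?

⌈3320/172⌉ = 20 risers.
Riser R = 3320 / 20 = 166 mm, within the 172 mm limit.
T = 647 − 2·166 = 315 mm, which satisfies the 250 mm minimum.
Going = (20 − 1) × 315 = 5985 mm.
Enclosure = 5985 + 1117 + 911 = 8013 mm.

8013 mm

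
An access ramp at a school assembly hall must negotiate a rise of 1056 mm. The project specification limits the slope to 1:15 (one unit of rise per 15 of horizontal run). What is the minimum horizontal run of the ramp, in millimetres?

Run = rise × 15 = 1056 × 15 = 15840 mm.

15840 mm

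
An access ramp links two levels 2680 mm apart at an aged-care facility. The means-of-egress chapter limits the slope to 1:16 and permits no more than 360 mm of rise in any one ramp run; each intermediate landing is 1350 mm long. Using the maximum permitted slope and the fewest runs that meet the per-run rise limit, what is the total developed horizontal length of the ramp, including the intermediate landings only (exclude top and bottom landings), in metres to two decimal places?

2680 / 360 = 7.444 → round up to 8 ramp runs. That means 7 intermediate landings.
Horizontal run for 2680 mm of rise at 1:16 is 2680 × 16 = 42880 mm.
Intermediate landings: 7 × 1350 = 9450 mm.
Total developed length = 42880 + 9450 = 52330 mm.
= 52.33 m.

52.33 m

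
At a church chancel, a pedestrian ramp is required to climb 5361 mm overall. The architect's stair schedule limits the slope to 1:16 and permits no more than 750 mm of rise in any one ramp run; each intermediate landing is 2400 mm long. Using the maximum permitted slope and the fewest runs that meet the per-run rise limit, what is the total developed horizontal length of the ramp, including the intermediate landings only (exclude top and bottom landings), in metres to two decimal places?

102.58 m

At most 750 each: 5361/750 = 7.15, giving 8 ramp runs. That means 7 intermediate landings.
Horizontal run for 5361 mm of rise at 1:16 is 5361 × 16 = 85776 mm.
7 intermediate landings contribute 7 × 2400 = 16800 mm.
Total developed length = 85776 + 16800 = 102576 mm.
= 102.58 m.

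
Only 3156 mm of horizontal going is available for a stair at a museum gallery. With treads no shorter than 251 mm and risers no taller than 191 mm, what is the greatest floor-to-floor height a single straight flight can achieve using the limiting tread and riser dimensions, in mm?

Treads that fit: ⌊3156 / 251⌋ = 12.
Risers = treads + 1 = 13.
Maximum height = 13 × 191 = 2483 mm.

2483 mm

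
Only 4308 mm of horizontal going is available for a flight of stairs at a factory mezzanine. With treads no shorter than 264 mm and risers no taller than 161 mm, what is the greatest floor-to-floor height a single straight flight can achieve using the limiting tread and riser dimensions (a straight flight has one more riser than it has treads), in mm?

4308 / 264 = 16.32, so 16 treads fit.
Risers = treads + 1 = 17.
Maximum height = 17 × 161 = 2737 mm.

2737 mm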